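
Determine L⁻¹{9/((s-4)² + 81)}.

Form: b/((s-a)² + b²) → e^(at)sin(bt). With a=4, b=9

Final answer: e^(4t)·sin(9t)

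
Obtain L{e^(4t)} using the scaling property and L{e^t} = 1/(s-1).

Using L{f(at)} = (1/a)F(s/a) with a=4 and f(t) = e^t: L{e^(4t)} = (1/4) · 1/((s/4)-1) = (1/4) · 4/(s-4) = 1/(s-4)

Final answer: 1/(s-4)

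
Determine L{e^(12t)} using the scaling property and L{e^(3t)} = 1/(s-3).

Using L{f(at)} = (1/a)F(s/a) with a=4 and f(t) = e^(3t): L{e^(12t)} = (1/4) · 1/((s/4)-3) = (1/4) · 4/(s-12) = 1/(s-12)

Final answer: 1/(s-12)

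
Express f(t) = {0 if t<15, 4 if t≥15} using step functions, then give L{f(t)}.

f(t) = 4·u(t-15). L{u(t-15)} = e^(-15s)/s, so L{f(t)} = 4·e^(-15s)/s

Final answer: 4·e^(-15s)/s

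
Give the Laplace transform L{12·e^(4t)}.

L{e^(at)} = 1/(s-a), so L{e^(4t)} = 1/(s-4). Then L{12·e^(4t)} = 12/(s-4)

Final answer: 12/(s-4)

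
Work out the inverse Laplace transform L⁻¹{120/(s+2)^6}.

L⁻¹{n!/(s-a)^(n+1)} = t^n·e^(at), so L⁻¹{120/(s+2)^6} = t^5·e^(-2t)

Final answer: t^5·e^(-2t)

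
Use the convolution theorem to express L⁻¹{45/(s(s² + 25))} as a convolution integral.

45/(s(s² + 25)) = (1/s)·(45/(s² + 25)) = L{1}·L{9·sin(5t)}. So f(t) = 1*(9·sin(5t)) = ∫₀ᵗ 9·sin(5τ) dτ

Final answer: ∫₀ᵗ 9·sin(5τ) dτ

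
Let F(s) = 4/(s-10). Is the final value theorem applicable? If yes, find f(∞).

sF(s) = 4s/(s-10) has a pole at s = 10 in the right half-plane. Theorem does NOT apply (unstable system; f(t) = 4·e^(10t) grows without bound).

Final answer: Not applicable (unstable)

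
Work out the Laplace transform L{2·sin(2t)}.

L{sin(ωt)} = ω/(s² + ω²), so L{sin(2t)} = 2/(s² + 4). Then L{2·sin(2t)} = 2·2/(s² + 4) = 4/(s² + 4)

Final answer: 4/(s² + 4)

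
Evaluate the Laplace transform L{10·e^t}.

L{e^(at)} = 1/(s-a), so L{e^t} = 1/(s-1). Then L{10·e^t} = 10/(s-1)

Final answer: 10/(s-1)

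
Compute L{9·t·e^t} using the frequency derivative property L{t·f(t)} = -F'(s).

L{e^t} = 1/(s-1). By frequency derivative: L{t·e^t} = -d/ds[1/(s-1)] = -(-1)/(s-1)² = 1/(s-1)². Then L{9·t·e^t} = 9·1/(s-1)² = 9/(s-1)²

Final answer: 9/(s-1)²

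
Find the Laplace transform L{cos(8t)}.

L{cos(ωt)} = s/(s² + ω²), so L{cos(8t)} = s/(s² + 64)

Final answer: s/(s² + 64)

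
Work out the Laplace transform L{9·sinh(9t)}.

L{sinh(ωt)} = ω/(s² - ω²), so L{sinh(9t)} = 9/(s² - 81). Then L{9·sinh(9t)} = 9·9/(s² - 81) = 81/(s² - 81)

Final answer: 81/(s² - 81)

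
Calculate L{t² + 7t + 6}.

L{t² + 7t + 6} = 2/s³ + 7/s² + 6/s = 2/s³ + 7/s² + 6/s

Final answer: 2/s³ + 7/s² + 6/s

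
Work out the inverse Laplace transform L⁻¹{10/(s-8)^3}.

L⁻¹{n!/(s-a)^(n+1)} = t^n·e^(at) with n=2, a=8. So L⁻¹{2/(s-8)^3} = t^2·e^(8t), and L⁻¹{10/(s-8)^3} = (10/2)·t^2·e^(8t) = 5·t^2·e^(8t)

Final answer: 5·t^2·e^(8t)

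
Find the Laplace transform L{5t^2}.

L{5t^2} = 5 · L{t^2} = 5 · 2/s^3 = 10/s^3

Final answer: 10/s^3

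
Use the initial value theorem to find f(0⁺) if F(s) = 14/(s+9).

f(0⁺) = lim_{s→∞} s·14/(s+9) = lim_{s→∞} 14s/(s+9) = 14

Final answer: 14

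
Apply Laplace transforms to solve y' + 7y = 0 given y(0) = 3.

L{y'} + 7L{y} = 0. sY - 3 + 7Y = 0. Y(s+7) = 3. Y = 3/(s+7)

Final answer: y(t) = 3e^(-7t)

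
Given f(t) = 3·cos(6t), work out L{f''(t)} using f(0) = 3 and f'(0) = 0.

F(s) = 3s/(s² + 36). L{f''(t)} = s²F(s) - sf(0) - f'(0) = 3s³/(s² + 36) - 3s = (3s³ - 3s(s² + 36))/(s² + 36) = -108s/(s² + 36)

Final answer: -108s/(s² + 36)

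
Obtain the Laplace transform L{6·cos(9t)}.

L{cos(ωt)} = s/(s² + ω²), so L{cos(9t)} = s/(s² + 81). Then L{6·cos(9t)} = 6·s/(s² + 81) = 6s/(s² + 81)

Final answer: 6s/(s² + 81)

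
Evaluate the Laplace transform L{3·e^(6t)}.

L{e^(at)} = 1/(s-a), so L{e^(6t)} = 1/(s-6). Then L{3·e^(6t)} = 3/(s-6)

Final answer: 3/(s-6)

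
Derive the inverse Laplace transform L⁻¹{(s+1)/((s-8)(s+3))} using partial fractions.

Using partial fractions, f(t) = (9e^(8t) + 2e^(-3t))/11

Final answer: (9e^(8t) + 2e^(-3t))/11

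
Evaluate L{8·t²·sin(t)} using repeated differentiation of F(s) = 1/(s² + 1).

F(s) = 1/(s² + 1). F'(s) = -2s/(s² + 1)². F''(s) = -2(1 - 3s²)/(s² + 1)³ = (6s² - 2)/(s² + 1)³. So L{t²·sin(t)} = (-1)² F''(s) = (6s² - 2)/(s² + 1)³. Then L{8·t²·sin(t)} = 8·(6s² - 2)/(s² + 1)³ = (48s² - 16)/(s² + 1)³

Final answer: (48s² - 16)/(s² + 1)³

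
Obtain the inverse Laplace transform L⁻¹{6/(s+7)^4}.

L⁻¹{n!/(s-a)^(n+1)} = t^n·e^(at), so L⁻¹{6/(s+7)^4} = t^3·e^(-7t)

Final answer: t^3·e^(-7t)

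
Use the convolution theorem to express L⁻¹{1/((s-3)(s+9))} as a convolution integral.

1/((s-3)(s+9)) = (1/(s-3))·(1/(s+9)) = L{e^(3t)}·L{e^(-9t)}. So f(t) = e^(3t)*e^(-9t) = ∫₀ᵗ e^(3τ)·e^(-9(t-τ)) dτ

Final answer: ∫₀ᵗ e^(3τ)·e^(-9(t-τ)) dτ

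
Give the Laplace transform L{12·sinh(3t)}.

L{sinh(ωt)} = ω/(s² - ω²), so L{sinh(3t)} = 3/(s² - 9). Then L{12·sinh(3t)} = 12·3/(s² - 9) = 36/(s² - 9)

Final answer: 36/(s² - 9)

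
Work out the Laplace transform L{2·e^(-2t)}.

L{e^(at)} = 1/(s-a), so L{e^(-2t)} = 1/(s+2). Then L{2·e^(-2t)} = 2/(s+2)

Final answer: 2/(s+2)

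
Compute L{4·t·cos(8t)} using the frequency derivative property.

L{cos(8t)} = s/(s² + 64). Derivative: d/ds[s/(s² + 64)] = [(s² + 64) - s·2s]/(s² + 64)² = (64 - s²)/(s² + 64)². So L{t·cos(8t)} = -F'(s) = (s² - 64)/(s² + 64)². Then L{4·t·cos(8t)} = 4·(s² - 64)/(s² + 64)²

Final answer: 4·(s² - 64)/(s² + 64)²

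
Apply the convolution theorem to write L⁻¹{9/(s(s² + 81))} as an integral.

9/(s(s² + 81)) = (1/s)·(9/(s² + 81)) = L{1}·L{sin(9t)}. So f(t) = 1*(sin(9t)) = ∫₀ᵗ sin(9τ) dτ

Final answer: ∫₀ᵗ sin(9τ) dτ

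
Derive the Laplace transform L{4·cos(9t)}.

L{cos(ωt)} = s/(s² + ω²), so L{cos(9t)} = s/(s² + 81). Then L{4·cos(9t)} = 4·s/(s² + 81) = 4s/(s² + 81)

Final answer: 4s/(s² + 81)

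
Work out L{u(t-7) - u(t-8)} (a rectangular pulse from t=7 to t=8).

L{u(t-a)} = e^(-as)/s. L{u(t-7) - u(t-8)} = (e^(-7s) - e^(-8s))/s

Final answer: (e^(-7s) - e^(-8s))/s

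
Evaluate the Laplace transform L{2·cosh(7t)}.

L{cosh(ωt)} = s/(s² - ω²), so L{cosh(7t)} = s/(s² - 49). Then L{2·cosh(7t)} = 2·s/(s² - 49) = 2s/(s² - 49)

Final answer: 2s/(s² - 49)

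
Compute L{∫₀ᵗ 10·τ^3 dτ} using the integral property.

L{∫₀ᵗ f(τ)dτ} = F(s)/s with f(t) = 10t^3. F(s) = 60/s^4, so L{∫₀ᵗ 10·τ^3 dτ} = (60/s^4)/s = 60/s^5. (Check: ∫₀ᵗ 10·τ^3 dτ = 10t^4/4.)

Final answer: 60/s^5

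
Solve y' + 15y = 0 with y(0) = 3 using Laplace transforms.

L{y'} + 15L{y} = 0. sY - 3 + 15Y = 0. Y(s+15) = 3. Y = 3/(s+15)

Final answer: y(t) = 3e^(-15t)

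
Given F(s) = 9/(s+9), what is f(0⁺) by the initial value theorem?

f(0⁺) = lim_{s→∞} s·9/(s+9) = lim_{s→∞} 9s/(s+9) = 9

Final answer: 9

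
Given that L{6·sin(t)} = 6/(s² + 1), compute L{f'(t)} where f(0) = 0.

L{f'(t)} = s·F(s) - f(0) = s·6/(s² + 1) - 0 = 6s/(s² + 1)

Final answer: 6s/(s² + 1)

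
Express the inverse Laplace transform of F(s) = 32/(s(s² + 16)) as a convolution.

32/(s(s² + 16)) = (1/s)·(32/(s² + 16)) = L{1}·L{8·sin(4t)}. So f(t) = 1*(8·sin(4t)) = ∫₀ᵗ 8·sin(4τ) dτ

Final answer: ∫₀ᵗ 8·sin(4τ) dτ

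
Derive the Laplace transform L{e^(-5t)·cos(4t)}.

L{e^(at)·cos(ωt)} = (s-a)/((s-a)² + ω²), so L{e^(-5t)·cos(4t)} = (s+5)/((s+5)² + 16)

Final answer: (s+5)/((s+5)² + 16)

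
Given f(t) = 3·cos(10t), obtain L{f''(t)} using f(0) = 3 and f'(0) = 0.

F(s) = 3s/(s² + 100). L{f''(t)} = s²F(s) - sf(0) - f'(0) = 3s³/(s² + 100) - 3s = (3s³ - 3s(s² + 100))/(s² + 100) = -300s/(s² + 100)

Final answer: -300s/(s² + 100)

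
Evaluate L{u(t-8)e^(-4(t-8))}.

u(t-a)f(t-a) with f(t)=e^(-4t). L{e^(-4t)} = 1/(s+4). By time shift: e^(-8s)/(s+4)

Final answer: e^(-8s)/(s+4)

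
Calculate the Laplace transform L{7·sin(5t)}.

L{sin(ωt)} = ω/(s² + ω²), so L{sin(5t)} = 5/(s² + 25). Then L{7·sin(5t)} = 7·5/(s² + 25) = 35/(s² + 25)

Final answer: 35/(s² + 25)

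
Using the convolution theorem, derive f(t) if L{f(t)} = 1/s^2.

1/s^2 = (1/s)·(1/s) = L{1}·L{1}. By convolution, f(t) = 1*1 = ∫₀ᵗ 1·1 dτ = t

Final answer: t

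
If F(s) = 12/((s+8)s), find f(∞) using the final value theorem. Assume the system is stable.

f(∞) = lim_{s→0} sF(s) = lim_{s→0} 12/(s+8) = 3/2

Final answer: 3/2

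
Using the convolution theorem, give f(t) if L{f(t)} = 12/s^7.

12/s^7 = (12/s)·(1/s^6) = L{12}·L{t^5/120}. By convolution, f(t) = 12*t^5/120 = ∫₀ᵗ 12·τ^5/120 dτ = 12·t^6/720

Final answer: 12·t^6/720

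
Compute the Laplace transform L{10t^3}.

L{10t^3} = 10 · L{t^3} = 10 · 6/s^4 = 60/s^4

Final answer: 60/s^4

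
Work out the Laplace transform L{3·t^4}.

L{t^n} = n!/s^(n+1), so L{t^4} = 24/s^5. Then L{3·t^4} = 3·24/s^5 = 72/s^5

Final answer: 72/s^5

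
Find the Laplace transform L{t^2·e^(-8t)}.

L{t^n·e^(at)} = n!/(s-a)^(n+1), so L{t^2·e^(-8t)} = 2/(s+8)^3

Final answer: 2/(s+8)^3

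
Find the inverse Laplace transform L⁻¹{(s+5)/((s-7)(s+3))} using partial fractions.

Using partial fractions, f(t) = (12e^(7t) - 2e^(-3t))/10

Final answer: (12e^(7t) - 2e^(-3t))/10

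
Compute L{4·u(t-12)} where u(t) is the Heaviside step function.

L{u(t-a)} = e^(-as)/s. Here a=12, so L{u(t-12)} = e^(-12s)/s, and L{4·u(t-12)} = 4·e^(-12s)/s

Final answer: 4·e^(-12s)/s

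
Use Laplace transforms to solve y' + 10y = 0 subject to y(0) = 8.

L{y'} + 10L{y} = 0. sY - 8 + 10Y = 0. Y(s+10) = 8. Y = 8/(s+10)

Final answer: y(t) = 8e^(-10t)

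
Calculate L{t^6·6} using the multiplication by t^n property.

L{6} = 6/s. d^1/ds^1[1/s] = -1/s². d^2/ds^2[1/s] = 2/s^3. d^3/ds^3[1/s] = -6/s^4. d^4/ds^4[1/s] = 24/s^5. d^5/ds^5[1/s] = -120/s^6. d^6/ds^6[1/s] = 720/s^7. So L{t^6} = (-1)^{6}·720/s^7 = 720/s^7. Then L{t^6·6} = 6·720/s^7 = 4320/s^7

Final answer: 4320/s^7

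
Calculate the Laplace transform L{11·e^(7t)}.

L{e^(at)} = 1/(s-a), so L{e^(7t)} = 1/(s-7). Then L{11·e^(7t)} = 11/(s-7)

Final answer: 11/(s-7)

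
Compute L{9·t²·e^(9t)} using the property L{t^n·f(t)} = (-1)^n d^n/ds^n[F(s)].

L{e^(9t)} = 1/(s-9). d/ds[1/(s-9)] = -1/(s-9)². d²/ds²[1/(s-9)] = 2/(s-9)³. So L{t²·e^(9t)} = (-1)² · 2/(s-9)³ = 2/(s-9)³. Then L{9·t²·e^(9t)} = 9·2/(s-9)³ = 18/(s-9)³

Final answer: 18/(s-9)³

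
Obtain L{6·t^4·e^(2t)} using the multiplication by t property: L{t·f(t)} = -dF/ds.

Using L{t^n·e^(at)} = n!/(s-a)^(n+1), L{t^4·e^(2t)} = 24/(s-2)^5, so L{6·t^4·e^(2t)} = 6·24/(s-2)^5 = 144/(s-2)^5

Final answer: 144/(s-2)^5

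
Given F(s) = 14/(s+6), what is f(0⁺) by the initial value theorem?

f(0⁺) = lim_{s→∞} s·14/(s+6) = lim_{s→∞} 14s/(s+6) = 14

Final answer: 14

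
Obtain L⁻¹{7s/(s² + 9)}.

This is the form c·s/(s² + a²) with a = 3, c = 7. L⁻¹ = 7·cos(3t)

Final answer: 7·cos(3t)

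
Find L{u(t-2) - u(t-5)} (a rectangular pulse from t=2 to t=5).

L{u(t-a)} = e^(-as)/s. L{u(t-2) - u(t-5)} = (e^(-2s) - e^(-5s))/s

Final answer: (e^(-2s) - e^(-5s))/s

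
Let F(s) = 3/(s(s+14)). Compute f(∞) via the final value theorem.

f(∞) = lim_{s→0} s·3/(s(s+14)) = lim_{s→0} 3/(s+14) = 3/14 = 3/14

Final answer: 3/14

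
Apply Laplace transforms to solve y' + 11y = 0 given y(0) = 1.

L{y'} + 11L{y} = 0. sY - 1 + 11Y = 0. Y(s+11) = 1. Y = 1/(s+11)

Final answer: y(t) = e^(-11t)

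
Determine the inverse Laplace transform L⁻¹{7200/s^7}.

L⁻¹{n!/s^(n+1)} = t^n with n=6. So L⁻¹{720/s^7} = t^6, and L⁻¹{7200/s^7} = (7200/720)·t^6 = 10·t^6

Final answer: 10·t^6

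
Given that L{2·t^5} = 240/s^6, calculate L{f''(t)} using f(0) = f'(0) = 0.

L{f''(t)} = s²F(s) - sf(0) - f'(0) = s²·240/s^6 - 0 - 0 = 240/s^4

Final answer: 240/s^4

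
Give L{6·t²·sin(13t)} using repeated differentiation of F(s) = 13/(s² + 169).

F(s) = 13/(s² + 169). F'(s) = -26s/(s² + 169)². F''(s) = -26(169 - 3s²)/(s² + 169)³ = (78s² - 4394)/(s² + 169)³. So L{t²·sin(13t)} = (-1)² F''(s) = (78s² - 4394)/(s² + 169)³. Then L{6·t²·sin(13t)} = 6·(78s² - 4394)/(s² + 169)³ = (468s² - 26364)/(s² + 169)³

Final answer: (468s² - 26364)/(s² + 169)³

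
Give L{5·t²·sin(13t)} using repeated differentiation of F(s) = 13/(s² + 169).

F(s) = 13/(s² + 169). F'(s) = -26s/(s² + 169)². F''(s) = -26(169 - 3s²)/(s² + 169)³ = (78s² - 4394)/(s² + 169)³. So L{t²·sin(13t)} = (-1)² F''(s) = (78s² - 4394)/(s² + 169)³. Then L{5·t²·sin(13t)} = 5·(78s² - 4394)/(s² + 169)³ = (390s² - 21970)/(s² + 169)³

Final answer: (390s² - 21970)/(s² + 169)³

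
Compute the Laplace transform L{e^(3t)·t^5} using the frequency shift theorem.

L{e^(at)·t^n} = n!/(s-a)^(n+1), so L{e^(3t)·t^5} = 120/(s-3)^6

Final answer: 120/(s-3)^6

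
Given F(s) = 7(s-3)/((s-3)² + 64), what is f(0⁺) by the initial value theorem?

f(0⁺) = lim_{s→∞} sF(s) = lim_{s→∞} 7s(s-3)/((s-3)² + 64) = 7

Final answer: 7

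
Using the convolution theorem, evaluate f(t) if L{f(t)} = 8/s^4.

8/s^4 = (8/s)·(1/s^3) = L{8}·L{t^2/2}. By convolution, f(t) = 8*t^2/2 = ∫₀ᵗ 8·τ^2/2 dτ = 8·t^3/6

Final answer: 8·t^3/6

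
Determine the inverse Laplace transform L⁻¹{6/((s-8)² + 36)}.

Using frequency shift, L⁻¹{6/((s-8)² + 36)} = e^(8t)·sin(6t)

Final answer: e^(8t)·sin(6t)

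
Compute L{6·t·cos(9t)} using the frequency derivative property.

L{cos(9t)} = s/(s² + 81). Derivative: d/ds[s/(s² + 81)] = [(s² + 81) - s·2s]/(s² + 81)² = (81 - s²)/(s² + 81)². So L{t·cos(9t)} = -F'(s) = (s² - 81)/(s² + 81)². Then L{6·t·cos(9t)} = 6·(s² - 81)/(s² + 81)²

Final answer: 6·(s² - 81)/(s² + 81)²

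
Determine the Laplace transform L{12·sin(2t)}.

L{sin(ωt)} = ω/(s² + ω²), so L{sin(2t)} = 2/(s² + 4). Then L{12·sin(2t)} = 12·2/(s² + 4) = 24/(s² + 4)

Final answer: 24/(s² + 4)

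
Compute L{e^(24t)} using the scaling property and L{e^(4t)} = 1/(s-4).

Using L{f(at)} = (1/a)F(s/a) with a=6 and f(t) = e^(4t): L{e^(24t)} = (1/6) · 1/((s/6)-4) = (1/6) · 6/(s-24) = 1/(s-24)

Final answer: 1/(s-24)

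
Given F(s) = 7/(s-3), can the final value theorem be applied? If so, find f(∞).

sF(s) = 7s/(s-3) has a pole at s = 3 in the right half-plane. Theorem does NOT apply (unstable system; f(t) = 7·e^(3t) grows without bound).

Final answer: Not applicable (unstable)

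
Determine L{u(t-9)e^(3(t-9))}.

u(t-a)f(t-a) with f(t)=e^(3t). L{e^(3t)} = 1/(s-3). By time shift: e^(-9s)/(s-3)

Final answer: e^(-9s)/(s-3)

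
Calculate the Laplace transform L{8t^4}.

L{8t^4} = 8 · L{t^4} = 8 · 24/s^5 = 192/s^5

Final answer: 192/s^5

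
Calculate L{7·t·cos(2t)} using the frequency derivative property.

L{cos(2t)} = s/(s² + 4). Derivative: d/ds[s/(s² + 4)] = [(s² + 4) - s·2s]/(s² + 4)² = (4 - s²)/(s² + 4)². So L{t·cos(2t)} = -F'(s) = (s² - 4)/(s² + 4)². Then L{7·t·cos(2t)} = 7·(s² - 4)/(s² + 4)²

Final answer: 7·(s² - 4)/(s² + 4)²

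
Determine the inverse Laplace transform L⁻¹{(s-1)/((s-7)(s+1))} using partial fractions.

Using partial fractions, f(t) = (6e^(7t) + 2e^(-t))/8

Final answer: (6e^(7t) + 2e^(-t))/8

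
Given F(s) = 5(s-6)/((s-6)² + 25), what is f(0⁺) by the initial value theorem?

f(0⁺) = lim_{s→∞} sF(s) = lim_{s→∞} 5s(s-6)/((s-6)² + 25) = 5

Final answer: 5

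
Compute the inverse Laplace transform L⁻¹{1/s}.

L⁻¹{c/s} = c, so L⁻¹{1/s} = 1

Final answer: 1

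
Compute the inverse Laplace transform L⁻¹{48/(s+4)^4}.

L⁻¹{n!/(s-a)^(n+1)} = t^n·e^(at) with n=3, a=-4. So L⁻¹{6/(s+4)^4} = t^3·e^(-4t), and L⁻¹{48/(s+4)^4} = (48/6)·t^3·e^(-4t) = 8·t^3·e^(-4t)

Final answer: 8·t^3·e^(-4t)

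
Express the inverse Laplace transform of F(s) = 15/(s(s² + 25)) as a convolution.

15/(s(s² + 25)) = (1/s)·(15/(s² + 25)) = L{1}·L{3·sin(5t)}. So f(t) = 1*(3·sin(5t)) = ∫₀ᵗ 3·sin(5τ) dτ

Final answer: ∫₀ᵗ 3·sin(5τ) dτ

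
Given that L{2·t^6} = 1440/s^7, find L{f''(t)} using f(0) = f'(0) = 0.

L{f''(t)} = s²F(s) - sf(0) - f'(0) = s²·1440/s^7 - 0 - 0 = 1440/s^5

Final answer: 1440/s^5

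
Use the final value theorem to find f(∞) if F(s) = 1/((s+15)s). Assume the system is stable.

f(∞) = lim_{s→0} sF(s) = lim_{s→0} 1/(s+15) = 1/15

Final answer: 1/15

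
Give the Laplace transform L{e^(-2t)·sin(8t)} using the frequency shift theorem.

Frequency shift: L{e^(at)f(t)} = F(s-a). L{e^(-2t)·sin(8t)} = 8/((s+2)² + 64)

Final answer: 8/((s+2)² + 64)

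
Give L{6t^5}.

L{t^n} = n!/s^(n+1). So L{6t^5} = 6·5!/s^6 = 720/s^6

Final answer: 720/s^6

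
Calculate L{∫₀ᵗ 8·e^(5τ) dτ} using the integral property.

L{∫₀ᵗ f(τ)dτ} = F(s)/s with F(s) = 8/(s-5), so L{∫₀ᵗ 8·e^(5τ) dτ} = 8/(s(s-5))

Final answer: 8/(s(s-5))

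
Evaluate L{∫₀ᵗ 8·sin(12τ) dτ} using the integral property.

L{∫₀ᵗ f(τ)dτ} = F(s)/s with F(s) = 96/(s² + 144), so the result is (96/(s² + 144))/s = 96/(s(s² + 144))

Final answer: 96/(s(s² + 144))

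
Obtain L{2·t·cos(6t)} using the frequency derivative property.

L{cos(6t)} = s/(s² + 36). Derivative: d/ds[s/(s² + 36)] = [(s² + 36) - s·2s]/(s² + 36)² = (36 - s²)/(s² + 36)². So L{t·cos(6t)} = -F'(s) = (s² - 36)/(s² + 36)². Then L{2·t·cos(6t)} = 2·(s² - 36)/(s² + 36)²

Final answer: 2·(s² - 36)/(s² + 36)²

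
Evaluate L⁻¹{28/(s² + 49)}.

This is the form c·a/(s² + a²) with a = 7, c = 4. L⁻¹ = 4·sin(7t)

Final answer: 4·sin(7t)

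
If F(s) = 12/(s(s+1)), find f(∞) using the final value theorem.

f(∞) = lim_{s→0} s·12/(s(s+1)) = lim_{s→0} 12/(s+1) = 12/1 = 12

Final answer: 12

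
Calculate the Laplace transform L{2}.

L{2} = 2 · L{1} = 2/s

Final answer: 2/s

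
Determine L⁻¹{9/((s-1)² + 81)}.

Form: b/((s-a)² + b²) → e^(at)sin(bt). With a=1, b=9

Final answer: e^t·sin(9t)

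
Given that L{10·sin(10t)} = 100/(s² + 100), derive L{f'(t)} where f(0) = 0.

L{f'(t)} = s·F(s) - f(0) = s·100/(s² + 100) - 0 = 100s/(s² + 100)

Final answer: 100s/(s² + 100)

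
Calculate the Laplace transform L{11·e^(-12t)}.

L{e^(at)} = 1/(s-a), so L{e^(-12t)} = 1/(s+12). Then L{11·e^(-12t)} = 11/(s+12)

Final answer: 11/(s+12)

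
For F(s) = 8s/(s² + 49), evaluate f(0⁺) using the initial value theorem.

f(0⁺) = lim_{s→∞} s·8s/(s² + 49) = lim_{s→∞} 8s²/(s² + 49) = 8

Final answer: 8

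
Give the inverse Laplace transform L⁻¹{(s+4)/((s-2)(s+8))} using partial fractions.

Using partial fractions, f(t) = (6e^(2t) + 4e^(-8t))/10

Final answer: (6e^(2t) + 4e^(-8t))/10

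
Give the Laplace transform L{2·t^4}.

L{t^n} = n!/s^(n+1), so L{t^4} = 24/s^5. Then L{2·t^4} = 2·24/s^5 = 48/s^5

Final answer: 48/s^5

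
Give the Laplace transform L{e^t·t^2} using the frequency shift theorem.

L{e^(at)·t^n} = n!/(s-a)^(n+1), so L{e^t·t^2} = 2/(s-1)^3

Final answer: 2/(s-1)^3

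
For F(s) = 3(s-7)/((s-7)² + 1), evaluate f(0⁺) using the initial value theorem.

f(0⁺) = lim_{s→∞} sF(s) = lim_{s→∞} 3s(s-7)/((s-7)² + 1) = 3

Final answer: 3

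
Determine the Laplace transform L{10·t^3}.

L{t^n} = n!/s^(n+1), so L{t^3} = 6/s^4. Then L{10·t^3} = 10·6/s^4 = 60/s^4

Final answer: 60/s^4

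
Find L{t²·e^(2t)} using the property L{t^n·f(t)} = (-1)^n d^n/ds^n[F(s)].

L{e^(2t)} = 1/(s-2). d/ds[1/(s-2)] = -1/(s-2)². d²/ds²[1/(s-2)] = 2/(s-2)³. So L{t²·e^(2t)} = (-1)² · 2/(s-2)³ = 2/(s-2)³

Final answer: 2/(s-2)³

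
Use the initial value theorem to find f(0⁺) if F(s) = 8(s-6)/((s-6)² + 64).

f(0⁺) = lim_{s→∞} sF(s) = lim_{s→∞} 8s(s-6)/((s-6)² + 64) = 8

Final answer: 8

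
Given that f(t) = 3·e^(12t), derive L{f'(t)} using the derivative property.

f(0) = 3, F(s) = 3/(s-12). L{f'(t)} = s·F(s) - f(0) = 3s/(s-12) - 3 = (3s - 3(s-12))/(s-12) = 36/(s-12)

Final answer: 36/(s-12)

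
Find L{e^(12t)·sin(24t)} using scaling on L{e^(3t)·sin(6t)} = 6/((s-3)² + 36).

Scaling with a=4: L{e^(12t)·sin(24t)} = (1/4) · 6/((s/4-3)² + 36). Simplifying: 24/((s-12)² + 576)

Final answer: 24/((s-12)² + 576)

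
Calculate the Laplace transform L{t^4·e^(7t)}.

L{t^n·e^(at)} = n!/(s-a)^(n+1), so L{t^4·e^(7t)} = 24/(s-7)^5

Final answer: 24/(s-7)^5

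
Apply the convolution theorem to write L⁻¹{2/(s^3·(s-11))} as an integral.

2/(s^3·(s-11)) = (2/s^3)·(1/(s-11)) = L{t^2}·L{e^(11t)}. So f(t) = t^2*e^(11t) = ∫₀ᵗ τ^2·e^(11(t-τ)) dτ

Final answer: ∫₀ᵗ τ^2·e^(11(t-τ)) dτ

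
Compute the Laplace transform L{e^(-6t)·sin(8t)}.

L{e^(at)·sin(ωt)} = ω/((s-a)² + ω²), so L{e^(-6t)·sin(8t)} = 8/((s+6)² + 64)

Final answer: 8/((s+6)² + 64)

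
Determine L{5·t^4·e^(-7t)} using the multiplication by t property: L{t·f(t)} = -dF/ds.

Using L{t^n·e^(at)} = n!/(s-a)^(n+1), L{t^4·e^(-7t)} = 24/(s+7)^5, so L{5·t^4·e^(-7t)} = 5·24/(s+7)^5 = 120/(s+7)^5

Final answer: 120/(s+7)^5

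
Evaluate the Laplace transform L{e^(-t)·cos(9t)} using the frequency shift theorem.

Frequency shift: L{e^(at)f(t)} = F(s-a). L{e^(-t)·cos(9t)} = (s+1)/((s+1)² + 81)

Final answer: (s+1)/((s+1)² + 81)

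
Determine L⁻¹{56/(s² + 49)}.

This is the form c·a/(s² + a²) with a = 7, c = 8. L⁻¹ = 8·sin(7t)

Final answer: 8·sin(7t)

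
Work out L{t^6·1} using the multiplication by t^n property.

L{1} = 1/s. d^1/ds^1[1/s] = -1/s². d^2/ds^2[1/s] = 2/s^3. d^3/ds^3[1/s] = -6/s^4. d^4/ds^4[1/s] = 24/s^5. d^5/ds^5[1/s] = -120/s^6. d^6/ds^6[1/s] = 720/s^7. So L{t^6} = (-1)^{6}·720/s^7 = 720/s^7

Final answer: 720/s^7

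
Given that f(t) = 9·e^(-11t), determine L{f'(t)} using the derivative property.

f(0) = 9, F(s) = 9/(s+11). L{f'(t)} = s·F(s) - f(0) = 9s/(s+11) - 9 = (9s - 9(s+11))/(s+11) = -99/(s+11)

Final answer: -99/(s+11)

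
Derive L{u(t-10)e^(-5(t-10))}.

u(t-a)f(t-a) with f(t)=e^(-5t). L{e^(-5t)} = 1/(s+5). By time shift: e^(-10s)/(s+5)

Final answer: e^(-10s)/(s+5)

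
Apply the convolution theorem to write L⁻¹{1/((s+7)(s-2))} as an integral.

1/((s+7)(s-2)) = (1/(s+7))·(1/(s-2)) = L{e^(-7t)}·L{e^(2t)}. So f(t) = e^(-7t)*e^(2t) = ∫₀ᵗ e^(-7τ)·e^(2(t-τ)) dτ

Final answer: ∫₀ᵗ e^(-7τ)·e^(2(t-τ)) dτ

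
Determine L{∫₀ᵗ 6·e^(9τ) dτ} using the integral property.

L{∫₀ᵗ f(τ)dτ} = F(s)/s with F(s) = 6/(s-9), so L{∫₀ᵗ 6·e^(9τ) dτ} = 6/(s(s-9))

Final answer: 6/(s(s-9))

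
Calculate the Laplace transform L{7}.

L{7} = 7 · L{1} = 7/s

Final answer: 7/s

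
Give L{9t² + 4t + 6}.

L{9t² + 4t + 6} = 9·2/s³ + 4/s² + 6/s = 18/s³ + 4/s² + 6/s

Final answer: 18/s³ + 4/s² + 6/s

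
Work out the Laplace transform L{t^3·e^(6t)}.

L{t^n·e^(at)} = n!/(s-a)^(n+1), so L{t^3·e^(6t)} = 6/(s-6)^4

Final answer: 6/(s-6)^4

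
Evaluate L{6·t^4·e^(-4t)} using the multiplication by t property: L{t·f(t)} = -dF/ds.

Using L{t^n·e^(at)} = n!/(s-a)^(n+1), L{t^4·e^(-4t)} = 24/(s+4)^5, so L{6·t^4·e^(-4t)} = 6·24/(s+4)^5 = 144/(s+4)^5

Final answer: 144/(s+4)^5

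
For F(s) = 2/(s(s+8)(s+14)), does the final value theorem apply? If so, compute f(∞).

Poles of sF(s) = 2/((s+8)(s+14)) are at s = -8 and s = -14, both in the left half-plane. Theorem applies. f(∞) = lim_{s→0} sF(s) = 2/(8·14) = 1/56

Final answer: 1/56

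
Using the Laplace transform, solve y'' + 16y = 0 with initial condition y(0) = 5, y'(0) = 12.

L{y''} + 16L{y} = 0. s²Y - 5s - 12 + 16Y = 0. Y(s² + 16) = 5s + 12. Y = (5s + 12)/(s² + 16). Inverting: y(t) = 5cos(4t) + 3sin(4t)

Final answer: y(t) = 5cos(4t) + 3sin(4t)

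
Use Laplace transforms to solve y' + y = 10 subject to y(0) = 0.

sY + Y = 10/s. Y = 10/(s(s+1)). Partial fractions: Y = 10/s - 10/(s+1)

Final answer: y(t) = 10(1 - e^(-t))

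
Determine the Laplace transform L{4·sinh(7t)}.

L{sinh(ωt)} = ω/(s² - ω²), so L{sinh(7t)} = 7/(s² - 49). Then L{4·sinh(7t)} = 4·7/(s² - 49) = 28/(s² - 49)

Final answer: 28/(s² - 49)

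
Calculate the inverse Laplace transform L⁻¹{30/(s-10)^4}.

L⁻¹{n!/(s-a)^(n+1)} = t^n·e^(at) with n=3, a=10. So L⁻¹{6/(s-10)^4} = t^3·e^(10t), and L⁻¹{30/(s-10)^4} = (30/6)·t^3·e^(10t) = 5·t^3·e^(10t)

Final answer: 5·t^3·e^(10t)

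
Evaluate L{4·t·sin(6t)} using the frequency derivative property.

L{sin(6t)} = 6/(s² + 36). By L{t·f(t)} = -F'(s): -d/ds[6/(s² + 36)] = -(6)·(-2s)/(s² + 36)² = 12s/(s² + 36)². Then L{4·t·sin(6t)} = 4·12s/(s² + 36)² = 48s/(s² + 36)²

Final answer: 48s/(s² + 36)²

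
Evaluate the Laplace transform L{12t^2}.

L{12t^2} = 12 · L{t^2} = 12 · 2/s^3 = 24/s^3

Final answer: 24/s^3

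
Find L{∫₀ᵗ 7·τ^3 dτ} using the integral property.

L{∫₀ᵗ f(τ)dτ} = F(s)/s with f(t) = 7t^3. F(s) = 42/s^4, so L{∫₀ᵗ 7·τ^3 dτ} = (42/s^4)/s = 42/s^5. (Check: ∫₀ᵗ 7·τ^3 dτ = 7t^4/4.)

Final answer: 42/s^5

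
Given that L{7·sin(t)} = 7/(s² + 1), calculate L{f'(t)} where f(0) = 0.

L{f'(t)} = s·F(s) - f(0) = s·7/(s² + 1) - 0 = 7s/(s² + 1)

Final answer: 7s/(s² + 1)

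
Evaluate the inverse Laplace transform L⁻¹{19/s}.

L⁻¹{c/s} = c, so L⁻¹{19/s} = 19

Final answer: 19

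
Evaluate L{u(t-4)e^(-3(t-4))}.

u(t-a)f(t-a) with f(t)=e^(-3t). L{e^(-3t)} = 1/(s+3). By time shift: e^(-4s)/(s+3)

Final answer: e^(-4s)/(s+3)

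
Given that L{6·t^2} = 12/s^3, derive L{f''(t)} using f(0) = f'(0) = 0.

L{f''(t)} = s²F(s) - sf(0) - f'(0) = s²·12/s^3 - 0 - 0 = 12/s

Final answer: 12/s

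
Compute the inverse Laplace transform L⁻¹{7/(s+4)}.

L⁻¹{1/(s-a)} = e^(at), so L⁻¹{1/(s+4)} = e^(-4t), and L⁻¹{7/(s+4)} = 7·e^(-4t)

Final answer: 7·e^(-4t)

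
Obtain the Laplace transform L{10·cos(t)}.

L{cos(ωt)} = s/(s² + ω²), so L{cos(t)} = s/(s² + 1). Then L{10·cos(t)} = 10·s/(s² + 1) = 10s/(s² + 1)

Final answer: 10s/(s² + 1)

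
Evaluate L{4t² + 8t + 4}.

L{4t² + 8t + 4} = 4·2/s³ + 8/s² + 4/s = 8/s³ + 8/s² + 4/s

Final answer: 8/s³ + 8/s² + 4/s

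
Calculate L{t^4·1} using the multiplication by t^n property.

L{1} = 1/s. d^1/ds^1[1/s] = -1/s². d^2/ds^2[1/s] = 2/s^3. d^3/ds^3[1/s] = -6/s^4. d^4/ds^4[1/s] = 24/s^5. So L{t^4} = (-1)^{4}·24/s^5 = 24/s^5

Final answer: 24/s^5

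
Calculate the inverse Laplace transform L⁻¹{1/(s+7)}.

L⁻¹{1/(s-a)} = e^(at), so L⁻¹{1/(s+7)} = e^(-7t)

Final answer: e^(-7t)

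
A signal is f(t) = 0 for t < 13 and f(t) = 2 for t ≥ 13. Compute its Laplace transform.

f(t) = 2·u(t-13). L{u(t-13)} = e^(-13s)/s, so L{f(t)} = 2·e^(-13s)/s

Final answer: 2·e^(-13s)/s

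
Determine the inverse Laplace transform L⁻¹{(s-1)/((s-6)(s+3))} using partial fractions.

Using partial fractions, f(t) = (5e^(6t) + 4e^(-3t))/9

Final answer: (5e^(6t) + 4e^(-3t))/9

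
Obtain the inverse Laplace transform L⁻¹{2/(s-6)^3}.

L⁻¹{n!/(s-a)^(n+1)} = t^n·e^(at), so L⁻¹{2/(s-6)^3} = t^2·e^(6t)

Final answer: t^2·e^(6t)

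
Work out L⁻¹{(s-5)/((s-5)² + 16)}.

Using frequency shift: L⁻¹{(s-a)/((s-a)² + b²)} = e^(at)cos(bt). Here a=5, b=4

Final answer: e^(5t)·cos(4t)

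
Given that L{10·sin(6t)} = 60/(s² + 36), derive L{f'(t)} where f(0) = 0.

L{f'(t)} = s·F(s) - f(0) = s·60/(s² + 36) - 0 = 60s/(s² + 36)

Final answer: 60s/(s² + 36)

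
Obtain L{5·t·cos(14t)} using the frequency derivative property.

L{cos(14t)} = s/(s² + 196). Derivative: d/ds[s/(s² + 196)] = [(s² + 196) - s·2s]/(s² + 196)² = (196 - s²)/(s² + 196)². So L{t·cos(14t)} = -F'(s) = (s² - 196)/(s² + 196)². Then L{5·t·cos(14t)} = 5·(s² - 196)/(s² + 196)²

Final answer: 5·(s² - 196)/(s² + 196)²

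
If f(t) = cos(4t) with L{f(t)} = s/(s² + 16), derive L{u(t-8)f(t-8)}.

Time shift theorem: L{u(t-a)f(t-a)} = e^(-as)F(s). Here a=8, F(s) = s/(s² + 16), so L{u(t-8)f(t-8)} = e^(-8s)·s/(s² + 16)

Final answer: e^(-8s)·s/(s² + 16)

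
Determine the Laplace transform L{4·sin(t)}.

L{sin(ωt)} = ω/(s² + ω²), so L{sin(t)} = 1/(s² + 1). Then L{4·sin(t)} = 4·1/(s² + 1) = 4/(s² + 1)

Final answer: 4/(s² + 1)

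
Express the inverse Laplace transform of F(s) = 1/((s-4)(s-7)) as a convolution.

1/((s-4)(s-7)) = (1/(s-4))·(1/(s-7)) = L{e^(4t)}·L{e^(7t)}. So f(t) = e^(4t)*e^(7t) = ∫₀ᵗ e^(4τ)·e^(7(t-τ)) dτ

Final answer: ∫₀ᵗ e^(4τ)·e^(7(t-τ)) dτ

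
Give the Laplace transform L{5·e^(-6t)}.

L{e^(at)} = 1/(s-a), so L{e^(-6t)} = 1/(s+6). Then L{5·e^(-6t)} = 5/(s+6)

Final answer: 5/(s+6)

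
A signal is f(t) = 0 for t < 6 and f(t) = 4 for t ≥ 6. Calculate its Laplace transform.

f(t) = 4·u(t-6). L{u(t-6)} = e^(-6s)/s, so L{f(t)} = 4·e^(-6s)/s

Final answer: 4·e^(-6s)/s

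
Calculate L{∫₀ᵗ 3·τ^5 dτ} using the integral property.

L{∫₀ᵗ f(τ)dτ} = F(s)/s with f(t) = 3t^5. F(s) = 360/s^6, so L{∫₀ᵗ 3·τ^5 dτ} = (360/s^6)/s = 360/s^7. (Check: ∫₀ᵗ 3·τ^5 dτ = 3t^6/6.)

Final answer: 360/s^7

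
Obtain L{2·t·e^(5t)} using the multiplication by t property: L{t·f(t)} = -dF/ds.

Using L{t^n·e^(at)} = n!/(s-a)^(n+1), L{t·e^(5t)} = 1/(s-5)^2, so L{2·t·e^(5t)} = 2·1/(s-5)^2 = 2/(s-5)^2

Final answer: 2/(s-5)^2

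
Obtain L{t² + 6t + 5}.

L{t² + 6t + 5} = 2/s³ + 6/s² + 5/s = 2/s³ + 6/s² + 5/s

Final answer: 2/s³ + 6/s² + 5/s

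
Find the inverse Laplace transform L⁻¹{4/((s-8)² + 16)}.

Using frequency shift, L⁻¹{4/((s-8)² + 16)} = e^(8t)·sin(4t)

Final answer: e^(8t)·sin(4t)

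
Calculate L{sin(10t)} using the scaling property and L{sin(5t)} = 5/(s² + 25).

Using L{f(at)} = (1/a)F(s/a) with a=2: L{sin(10t)} = (1/2) · 5/((s/2)² + 25) = (1/2) · 5·4/(s² + 100) = 10/(s² + 100)

Final answer: 10/(s² + 100)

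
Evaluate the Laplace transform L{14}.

L{14} = 14 · L{1} = 14/s

Final answer: 14/s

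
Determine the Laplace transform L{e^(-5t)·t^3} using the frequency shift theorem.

L{e^(at)·t^n} = n!/(s-a)^(n+1), so L{e^(-5t)·t^3} = 6/(s+5)^4

Final answer: 6/(s+5)^4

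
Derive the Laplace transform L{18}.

L{18} = 18 · L{1} = 18/s

Final answer: 18/s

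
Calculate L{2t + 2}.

L{2t + 2} = 2·L{t} + 2·L{1} = 2/s² + 2/s

Final answer: 2/s² + 2/s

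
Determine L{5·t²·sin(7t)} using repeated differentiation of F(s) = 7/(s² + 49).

F(s) = 7/(s² + 49). F'(s) = -14s/(s² + 49)². F''(s) = -14(49 - 3s²)/(s² + 49)³ = (42s² - 686)/(s² + 49)³. So L{t²·sin(7t)} = (-1)² F''(s) = (42s² - 686)/(s² + 49)³. Then L{5·t²·sin(7t)} = 5·(42s² - 686)/(s² + 49)³ = (210s² - 3430)/(s² + 49)³

Final answer: (210s² - 3430)/(s² + 49)³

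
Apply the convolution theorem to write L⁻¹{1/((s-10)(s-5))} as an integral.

1/((s-10)(s-5)) = (1/(s-10))·(1/(s-5)) = L{e^(10t)}·L{e^(5t)}. So f(t) = e^(10t)*e^(5t) = ∫₀ᵗ e^(10τ)·e^(5(t-τ)) dτ

Final answer: ∫₀ᵗ e^(10τ)·e^(5(t-τ)) dτ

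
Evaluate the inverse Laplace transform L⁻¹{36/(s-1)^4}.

L⁻¹{n!/(s-a)^(n+1)} = t^n·e^(at) with n=3, a=1. So L⁻¹{6/(s-1)^4} = t^3·e^t, and L⁻¹{36/(s-1)^4} = (36/6)·t^3·e^t = 6·t^3·e^t

Final answer: 6·t^3·e^t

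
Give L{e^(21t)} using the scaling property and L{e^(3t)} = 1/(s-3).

Using L{f(at)} = (1/a)F(s/a) with a=7 and f(t) = e^(3t): L{e^(21t)} = (1/7) · 1/((s/7)-3) = (1/7) · 7/(s-21) = 1/(s-21)

Final answer: 1/(s-21)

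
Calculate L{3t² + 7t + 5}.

L{3t² + 7t + 5} = 3·2/s³ + 7/s² + 5/s = 6/s³ + 7/s² + 5/s

Final answer: 6/s³ + 7/s² + 5/s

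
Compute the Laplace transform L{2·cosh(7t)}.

L{cosh(ωt)} = s/(s² - ω²), so L{cosh(7t)} = s/(s² - 49). Then L{2·cosh(7t)} = 2·s/(s² - 49) = 2s/(s² - 49)

Final answer: 2s/(s² - 49)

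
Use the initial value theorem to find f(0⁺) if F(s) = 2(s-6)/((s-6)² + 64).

f(0⁺) = lim_{s→∞} sF(s) = lim_{s→∞} 2s(s-6)/((s-6)² + 64) = 2

Final answer: 2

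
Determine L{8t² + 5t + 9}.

L{8t² + 5t + 9} = 8·2/s³ + 5/s² + 9/s = 16/s³ + 5/s² + 9/s

Final answer: 16/s³ + 5/s² + 9/s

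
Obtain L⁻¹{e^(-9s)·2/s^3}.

L⁻¹{2/s^3} = t^2. By the time shift theorem, L⁻¹{e^(-as)F(s)} = u(t-a)f(t-a) with a=9, so L⁻¹{e^(-9s)·2/s^3} = u(t-9)·(t-9)^2

Final answer: u(t-9)·(t-9)^2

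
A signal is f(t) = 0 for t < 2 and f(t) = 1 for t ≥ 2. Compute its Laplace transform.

f(t) = u(t-2). L{u(t-2)} = e^(-2s)/s, so L{f(t)} = e^(-2s)/s

Final answer: e^(-2s)/s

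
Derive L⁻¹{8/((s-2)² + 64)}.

Form: b/((s-a)² + b²) → e^(at)sin(bt). With a=2, b=8

Final answer: e^(2t)·sin(8t)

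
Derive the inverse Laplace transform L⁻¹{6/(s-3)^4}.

L⁻¹{n!/(s-a)^(n+1)} = t^n·e^(at), so L⁻¹{6/(s-3)^4} = t^3·e^(3t)

Final answer: t^3·e^(3t)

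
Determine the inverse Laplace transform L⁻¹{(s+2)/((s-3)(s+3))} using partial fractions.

Using partial fractions, f(t) = (5e^(3t) + e^(-3t))/6

Final answer: (5e^(3t) + e^(-3t))/6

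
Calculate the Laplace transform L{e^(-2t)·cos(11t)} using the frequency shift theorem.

Frequency shift: L{e^(at)f(t)} = F(s-a). L{e^(-2t)·cos(11t)} = (s+2)/((s+2)² + 121)

Final answer: (s+2)/((s+2)² + 121)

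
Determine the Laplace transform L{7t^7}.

L{7t^7} = 7 · L{t^7} = 7 · 5040/s^8 = 35280/s^8

Final answer: 35280/s^8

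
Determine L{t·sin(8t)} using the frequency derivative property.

L{sin(8t)} = 8/(s² + 64). By L{t·f(t)} = -F'(s): -d/ds[8/(s² + 64)] = -(8)·(-2s)/(s² + 64)² = 16s/(s² + 64)²

Final answer: 16s/(s² + 64)²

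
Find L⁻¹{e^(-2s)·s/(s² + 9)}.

L⁻¹{s/(s² + 9)} = cos(3t). By the time shift theorem, L⁻¹{e^(-as)F(s)} = u(t-a)f(t-a) with a=2, so L⁻¹{e^(-2s)·s/(s² + 9)} = u(t-2)·cos(3(t-2))

Final answer: u(t-2)·cos(3(t-2))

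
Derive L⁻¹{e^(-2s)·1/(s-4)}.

L⁻¹{1/(s-4)} = e^(4t). By the time shift theorem, L⁻¹{e^(-as)F(s)} = u(t-a)f(t-a) with a=2, so L⁻¹{e^(-2s)·1/(s-4)} = u(t-2)·e^(4(t-2))

Final answer: u(t-2)·e^(4(t-2))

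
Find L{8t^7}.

L{t^n} = n!/s^(n+1). So L{8t^7} = 8·7!/s^8 = 40320/s^8

Final answer: 40320/s^8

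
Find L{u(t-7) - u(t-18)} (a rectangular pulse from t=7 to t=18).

L{u(t-a)} = e^(-as)/s. L{u(t-7) - u(t-18)} = (e^(-7s) - e^(-18s))/s

Final answer: (e^(-7s) - e^(-18s))/s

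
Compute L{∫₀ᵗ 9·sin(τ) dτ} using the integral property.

L{∫₀ᵗ f(τ)dτ} = F(s)/s with F(s) = 9/(s² + 1), so the result is (9/(s² + 1))/s = 9/(s(s² + 1))

Final answer: 9/(s(s² + 1))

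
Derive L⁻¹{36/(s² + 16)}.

This is the form c·a/(s² + a²) with a = 4, c = 9. L⁻¹ = 9·sin(4t)

Final answer: 9·sin(4t)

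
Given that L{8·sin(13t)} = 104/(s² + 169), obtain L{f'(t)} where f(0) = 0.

L{f'(t)} = s·F(s) - f(0) = s·104/(s² + 169) - 0 = 104s/(s² + 169)

Final answer: 104s/(s² + 169)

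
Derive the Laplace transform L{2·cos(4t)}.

L{cos(ωt)} = s/(s² + ω²), so L{cos(4t)} = s/(s² + 16). Then L{2·cos(4t)} = 2·s/(s² + 16) = 2s/(s² + 16)

Final answer: 2s/(s² + 16)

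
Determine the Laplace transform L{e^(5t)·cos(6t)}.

L{e^(at)·cos(ωt)} = (s-a)/((s-a)² + ω²), so L{e^(5t)·cos(6t)} = (s-5)/((s-5)² + 36)

Final answer: (s-5)/((s-5)² + 36)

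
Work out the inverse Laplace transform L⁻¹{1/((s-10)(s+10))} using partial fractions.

Decompose: A/(s-10) + B/(s+10). A = 1/20, B = -1/20. f(t) = (e^(10t) - e^(-10t))/20

Final answer: (e^(10t) - e^(-10t))/20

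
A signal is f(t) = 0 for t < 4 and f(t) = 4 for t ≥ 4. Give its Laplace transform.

f(t) = 4·u(t-4). L{u(t-4)} = e^(-4s)/s, so L{f(t)} = 4·e^(-4s)/s

Final answer: 4·e^(-4s)/s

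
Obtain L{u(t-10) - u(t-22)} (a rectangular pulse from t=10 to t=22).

L{u(t-a)} = e^(-as)/s. L{u(t-10) - u(t-22)} = (e^(-10s) - e^(-22s))/s

Final answer: (e^(-10s) - e^(-22s))/s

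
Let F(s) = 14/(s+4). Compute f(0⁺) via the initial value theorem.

f(0⁺) = lim_{s→∞} s·14/(s+4) = lim_{s→∞} 14s/(s+4) = 14

Final answer: 14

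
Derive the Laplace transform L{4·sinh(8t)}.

L{sinh(ωt)} = ω/(s² - ω²), so L{sinh(8t)} = 8/(s² - 64). Then L{4·sinh(8t)} = 4·8/(s² - 64) = 32/(s² - 64)

Final answer: 32/(s² - 64)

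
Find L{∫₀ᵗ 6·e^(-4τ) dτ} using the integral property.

L{∫₀ᵗ f(τ)dτ} = F(s)/s with F(s) = 6/(s+4), so L{∫₀ᵗ 6·e^(-4τ) dτ} = 6/(s(s+4))

Final answer: 6/(s(s+4))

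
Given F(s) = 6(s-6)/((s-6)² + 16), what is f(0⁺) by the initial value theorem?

f(0⁺) = lim_{s→∞} sF(s) = lim_{s→∞} 6s(s-6)/((s-6)² + 16) = 6

Final answer: 6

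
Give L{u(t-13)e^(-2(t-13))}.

u(t-a)f(t-a) with f(t)=e^(-2t). L{e^(-2t)} = 1/(s+2). By time shift: e^(-13s)/(s+2)

Final answer: e^(-13s)/(s+2)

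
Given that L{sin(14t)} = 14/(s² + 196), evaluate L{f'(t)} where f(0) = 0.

L{f'(t)} = s·F(s) - f(0) = s·14/(s² + 196) - 0 = 14s/(s² + 196)

Final answer: 14s/(s² + 196)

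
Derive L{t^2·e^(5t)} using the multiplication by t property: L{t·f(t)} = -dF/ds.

Using L{t^n·e^(at)} = n!/(s-a)^(n+1), L{t^2·e^(5t)} = 2/(s-5)^3

Final answer: 2/(s-5)^3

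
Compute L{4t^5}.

L{t^n} = n!/s^(n+1). So L{4t^5} = 4·5!/s^6 = 480/s^6

Final answer: 480/s^6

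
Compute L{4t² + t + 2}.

L{4t² + t + 2} = 4·2/s³ + 1/s² + 2/s = 8/s³ + 1/s² + 2/s

Final answer: 8/s³ + 1/s² + 2/s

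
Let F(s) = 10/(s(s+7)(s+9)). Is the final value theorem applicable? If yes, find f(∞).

Poles of sF(s) = 10/((s+7)(s+9)) are at s = -7 and s = -9, both in the left half-plane. Theorem applies. f(∞) = lim_{s→0} sF(s) = 10/(7·9) = 10/63

Final answer: 10/63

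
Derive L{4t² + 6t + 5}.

L{4t² + 6t + 5} = 4·2/s³ + 6/s² + 5/s = 8/s³ + 6/s² + 5/s

Final answer: 8/s³ + 6/s² + 5/s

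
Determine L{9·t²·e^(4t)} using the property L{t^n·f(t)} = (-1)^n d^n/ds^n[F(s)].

L{e^(4t)} = 1/(s-4). d/ds[1/(s-4)] = -1/(s-4)². d²/ds²[1/(s-4)] = 2/(s-4)³. So L{t²·e^(4t)} = (-1)² · 2/(s-4)³ = 2/(s-4)³. Then L{9·t²·e^(4t)} = 9·2/(s-4)³ = 18/(s-4)³

Final answer: 18/(s-4)³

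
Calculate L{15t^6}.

L{t^n} = n!/s^(n+1). So L{15t^6} = 15·6!/s^7 = 10800/s^7

Final answer: 10800/s^7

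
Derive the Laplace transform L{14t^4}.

L{14t^4} = 14 · L{t^4} = 14 · 24/s^5 = 336/s^5

Final answer: 336/s^5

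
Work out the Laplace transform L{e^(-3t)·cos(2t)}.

L{e^(at)·cos(ωt)} = (s-a)/((s-a)² + ω²), so L{e^(-3t)·cos(2t)} = (s+3)/((s+3)² + 4)

Final answer: (s+3)/((s+3)² + 4)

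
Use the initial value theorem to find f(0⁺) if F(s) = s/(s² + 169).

f(0⁺) = lim_{s→∞} s·s/(s² + 169) = lim_{s→∞} s²/(s² + 169) = 1

Final answer: 1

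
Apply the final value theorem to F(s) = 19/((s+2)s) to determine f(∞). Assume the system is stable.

f(∞) = lim_{s→0} sF(s) = lim_{s→0} 19/(s+2) = 19/2

Final answer: 19/2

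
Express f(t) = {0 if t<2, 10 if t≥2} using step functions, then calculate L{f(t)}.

f(t) = 10·u(t-2). L{u(t-2)} = e^(-2s)/s, so L{f(t)} = 10·e^(-2s)/s

Final answer: 10·e^(-2s)/s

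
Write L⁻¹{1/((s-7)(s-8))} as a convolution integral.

1/((s-7)(s-8)) = (1/(s-7))·(1/(s-8)) = L{e^(7t)}·L{e^(8t)}. So f(t) = e^(7t)*e^(8t) = ∫₀ᵗ e^(7τ)·e^(8(t-τ)) dτ

Final answer: ∫₀ᵗ e^(7τ)·e^(8(t-τ)) dτ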